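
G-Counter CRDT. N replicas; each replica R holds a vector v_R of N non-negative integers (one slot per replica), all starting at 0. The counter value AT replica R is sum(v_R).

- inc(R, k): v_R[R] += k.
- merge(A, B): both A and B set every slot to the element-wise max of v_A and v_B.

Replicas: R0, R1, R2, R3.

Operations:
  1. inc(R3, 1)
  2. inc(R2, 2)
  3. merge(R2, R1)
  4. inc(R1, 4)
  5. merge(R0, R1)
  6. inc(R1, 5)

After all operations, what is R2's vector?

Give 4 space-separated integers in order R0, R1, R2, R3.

Op 1: inc R3 by 1 -> R3=(0,0,0,1) value=1
Op 2: inc R2 by 2 -> R2=(0,0,2,0) value=2
Op 3: merge R2<->R1 -> R2=(0,0,2,0) R1=(0,0,2,0)
Op 4: inc R1 by 4 -> R1=(0,4,2,0) value=6
Op 5: merge R0<->R1 -> R0=(0,4,2,0) R1=(0,4,2,0)
Op 6: inc R1 by 5 -> R1=(0,9,2,0) value=11

Answer: 0 0 2 0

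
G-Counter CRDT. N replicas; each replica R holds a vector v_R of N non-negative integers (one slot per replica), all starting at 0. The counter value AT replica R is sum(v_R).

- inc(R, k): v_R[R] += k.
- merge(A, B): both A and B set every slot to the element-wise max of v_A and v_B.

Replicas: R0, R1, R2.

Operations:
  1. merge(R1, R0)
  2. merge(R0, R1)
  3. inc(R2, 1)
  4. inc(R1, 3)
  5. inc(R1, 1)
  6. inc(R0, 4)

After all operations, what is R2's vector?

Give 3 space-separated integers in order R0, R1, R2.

Op 1: merge R1<->R0 -> R1=(0,0,0) R0=(0,0,0)
Op 2: merge R0<->R1 -> R0=(0,0,0) R1=(0,0,0)
Op 3: inc R2 by 1 -> R2=(0,0,1) value=1
Op 4: inc R1 by 3 -> R1=(0,3,0) value=3
Op 5: inc R1 by 1 -> R1=(0,4,0) value=4
Op 6: inc R0 by 4 -> R0=(4,0,0) value=4

Answer: 0 0 1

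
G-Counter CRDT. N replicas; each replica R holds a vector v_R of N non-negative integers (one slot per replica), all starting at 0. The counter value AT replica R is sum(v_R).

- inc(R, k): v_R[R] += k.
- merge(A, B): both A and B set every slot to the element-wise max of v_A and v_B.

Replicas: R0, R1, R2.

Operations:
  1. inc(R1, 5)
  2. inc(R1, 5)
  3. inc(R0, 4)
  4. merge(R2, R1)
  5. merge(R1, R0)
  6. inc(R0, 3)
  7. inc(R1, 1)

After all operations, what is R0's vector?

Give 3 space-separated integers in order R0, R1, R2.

Op 1: inc R1 by 5 -> R1=(0,5,0) value=5
Op 2: inc R1 by 5 -> R1=(0,10,0) value=10
Op 3: inc R0 by 4 -> R0=(4,0,0) value=4
Op 4: merge R2<->R1 -> R2=(0,10,0) R1=(0,10,0)
Op 5: merge R1<->R0 -> R1=(4,10,0) R0=(4,10,0)
Op 6: inc R0 by 3 -> R0=(7,10,0) value=17
Op 7: inc R1 by 1 -> R1=(4,11,0) value=15

Answer: 7 10 0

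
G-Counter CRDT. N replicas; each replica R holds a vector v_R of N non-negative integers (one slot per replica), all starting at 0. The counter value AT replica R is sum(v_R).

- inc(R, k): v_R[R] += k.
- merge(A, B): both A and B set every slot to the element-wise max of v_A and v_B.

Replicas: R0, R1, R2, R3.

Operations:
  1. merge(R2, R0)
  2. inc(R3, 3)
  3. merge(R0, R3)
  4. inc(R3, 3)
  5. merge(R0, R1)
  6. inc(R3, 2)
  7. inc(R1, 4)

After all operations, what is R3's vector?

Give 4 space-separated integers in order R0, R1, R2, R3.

Op 1: merge R2<->R0 -> R2=(0,0,0,0) R0=(0,0,0,0)
Op 2: inc R3 by 3 -> R3=(0,0,0,3) value=3
Op 3: merge R0<->R3 -> R0=(0,0,0,3) R3=(0,0,0,3)
Op 4: inc R3 by 3 -> R3=(0,0,0,6) value=6
Op 5: merge R0<->R1 -> R0=(0,0,0,3) R1=(0,0,0,3)
Op 6: inc R3 by 2 -> R3=(0,0,0,8) value=8
Op 7: inc R1 by 4 -> R1=(0,4,0,3) value=7

Answer: 0 0 0 8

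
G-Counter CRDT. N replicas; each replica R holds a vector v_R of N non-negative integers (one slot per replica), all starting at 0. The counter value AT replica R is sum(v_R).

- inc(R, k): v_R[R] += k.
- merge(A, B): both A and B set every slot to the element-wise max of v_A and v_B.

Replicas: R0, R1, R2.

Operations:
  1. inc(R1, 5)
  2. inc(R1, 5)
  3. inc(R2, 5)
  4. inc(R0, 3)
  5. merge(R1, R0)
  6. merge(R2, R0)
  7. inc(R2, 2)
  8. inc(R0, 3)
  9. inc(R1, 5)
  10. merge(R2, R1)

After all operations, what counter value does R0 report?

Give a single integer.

Answer: 21

Derivation:
Op 1: inc R1 by 5 -> R1=(0,5,0) value=5
Op 2: inc R1 by 5 -> R1=(0,10,0) value=10
Op 3: inc R2 by 5 -> R2=(0,0,5) value=5
Op 4: inc R0 by 3 -> R0=(3,0,0) value=3
Op 5: merge R1<->R0 -> R1=(3,10,0) R0=(3,10,0)
Op 6: merge R2<->R0 -> R2=(3,10,5) R0=(3,10,5)
Op 7: inc R2 by 2 -> R2=(3,10,7) value=20
Op 8: inc R0 by 3 -> R0=(6,10,5) value=21
Op 9: inc R1 by 5 -> R1=(3,15,0) value=18
Op 10: merge R2<->R1 -> R2=(3,15,7) R1=(3,15,7)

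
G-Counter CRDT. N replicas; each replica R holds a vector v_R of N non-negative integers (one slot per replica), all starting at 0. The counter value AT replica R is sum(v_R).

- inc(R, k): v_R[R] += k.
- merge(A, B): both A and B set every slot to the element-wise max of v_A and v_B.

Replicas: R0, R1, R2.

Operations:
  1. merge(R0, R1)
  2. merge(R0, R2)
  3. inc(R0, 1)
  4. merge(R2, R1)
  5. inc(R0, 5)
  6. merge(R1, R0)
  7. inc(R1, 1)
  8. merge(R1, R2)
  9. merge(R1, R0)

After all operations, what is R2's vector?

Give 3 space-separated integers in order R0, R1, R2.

Op 1: merge R0<->R1 -> R0=(0,0,0) R1=(0,0,0)
Op 2: merge R0<->R2 -> R0=(0,0,0) R2=(0,0,0)
Op 3: inc R0 by 1 -> R0=(1,0,0) value=1
Op 4: merge R2<->R1 -> R2=(0,0,0) R1=(0,0,0)
Op 5: inc R0 by 5 -> R0=(6,0,0) value=6
Op 6: merge R1<->R0 -> R1=(6,0,0) R0=(6,0,0)
Op 7: inc R1 by 1 -> R1=(6,1,0) value=7
Op 8: merge R1<->R2 -> R1=(6,1,0) R2=(6,1,0)
Op 9: merge R1<->R0 -> R1=(6,1,0) R0=(6,1,0)

Answer: 6 1 0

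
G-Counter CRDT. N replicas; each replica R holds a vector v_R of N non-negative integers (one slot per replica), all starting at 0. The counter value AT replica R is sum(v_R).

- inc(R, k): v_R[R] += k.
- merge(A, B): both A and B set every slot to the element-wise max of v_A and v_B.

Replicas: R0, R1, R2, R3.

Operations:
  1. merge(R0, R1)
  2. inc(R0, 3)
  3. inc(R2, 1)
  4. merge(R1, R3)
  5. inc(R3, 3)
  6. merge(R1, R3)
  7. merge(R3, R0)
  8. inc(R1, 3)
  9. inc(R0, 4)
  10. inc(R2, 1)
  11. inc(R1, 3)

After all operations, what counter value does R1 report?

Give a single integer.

Answer: 9

Derivation:
Op 1: merge R0<->R1 -> R0=(0,0,0,0) R1=(0,0,0,0)
Op 2: inc R0 by 3 -> R0=(3,0,0,0) value=3
Op 3: inc R2 by 1 -> R2=(0,0,1,0) value=1
Op 4: merge R1<->R3 -> R1=(0,0,0,0) R3=(0,0,0,0)
Op 5: inc R3 by 3 -> R3=(0,0,0,3) value=3
Op 6: merge R1<->R3 -> R1=(0,0,0,3) R3=(0,0,0,3)
Op 7: merge R3<->R0 -> R3=(3,0,0,3) R0=(3,0,0,3)
Op 8: inc R1 by 3 -> R1=(0,3,0,3) value=6
Op 9: inc R0 by 4 -> R0=(7,0,0,3) value=10
Op 10: inc R2 by 1 -> R2=(0,0,2,0) value=2
Op 11: inc R1 by 3 -> R1=(0,6,0,3) value=9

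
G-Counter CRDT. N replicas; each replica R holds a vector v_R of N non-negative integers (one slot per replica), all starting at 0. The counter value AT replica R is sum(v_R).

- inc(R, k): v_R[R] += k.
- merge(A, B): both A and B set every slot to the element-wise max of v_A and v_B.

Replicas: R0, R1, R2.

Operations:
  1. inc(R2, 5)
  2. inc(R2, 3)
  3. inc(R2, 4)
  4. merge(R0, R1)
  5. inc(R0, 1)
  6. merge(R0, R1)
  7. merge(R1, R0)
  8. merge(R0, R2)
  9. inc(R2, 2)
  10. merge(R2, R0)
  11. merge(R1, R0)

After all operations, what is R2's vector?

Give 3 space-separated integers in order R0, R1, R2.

Answer: 1 0 14

Derivation:
Op 1: inc R2 by 5 -> R2=(0,0,5) value=5
Op 2: inc R2 by 3 -> R2=(0,0,8) value=8
Op 3: inc R2 by 4 -> R2=(0,0,12) value=12
Op 4: merge R0<->R1 -> R0=(0,0,0) R1=(0,0,0)
Op 5: inc R0 by 1 -> R0=(1,0,0) value=1
Op 6: merge R0<->R1 -> R0=(1,0,0) R1=(1,0,0)
Op 7: merge R1<->R0 -> R1=(1,0,0) R0=(1,0,0)
Op 8: merge R0<->R2 -> R0=(1,0,12) R2=(1,0,12)
Op 9: inc R2 by 2 -> R2=(1,0,14) value=15
Op 10: merge R2<->R0 -> R2=(1,0,14) R0=(1,0,14)
Op 11: merge R1<->R0 -> R1=(1,0,14) R0=(1,0,14)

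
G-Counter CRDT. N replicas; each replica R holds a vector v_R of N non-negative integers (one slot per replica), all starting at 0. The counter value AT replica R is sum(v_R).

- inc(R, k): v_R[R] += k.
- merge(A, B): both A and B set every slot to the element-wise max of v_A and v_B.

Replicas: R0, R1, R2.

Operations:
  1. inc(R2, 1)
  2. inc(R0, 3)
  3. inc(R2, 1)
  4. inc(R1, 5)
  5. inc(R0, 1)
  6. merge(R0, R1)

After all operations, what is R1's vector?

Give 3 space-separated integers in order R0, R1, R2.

Op 1: inc R2 by 1 -> R2=(0,0,1) value=1
Op 2: inc R0 by 3 -> R0=(3,0,0) value=3
Op 3: inc R2 by 1 -> R2=(0,0,2) value=2
Op 4: inc R1 by 5 -> R1=(0,5,0) value=5
Op 5: inc R0 by 1 -> R0=(4,0,0) value=4
Op 6: merge R0<->R1 -> R0=(4,5,0) R1=(4,5,0)

Answer: 4 5 0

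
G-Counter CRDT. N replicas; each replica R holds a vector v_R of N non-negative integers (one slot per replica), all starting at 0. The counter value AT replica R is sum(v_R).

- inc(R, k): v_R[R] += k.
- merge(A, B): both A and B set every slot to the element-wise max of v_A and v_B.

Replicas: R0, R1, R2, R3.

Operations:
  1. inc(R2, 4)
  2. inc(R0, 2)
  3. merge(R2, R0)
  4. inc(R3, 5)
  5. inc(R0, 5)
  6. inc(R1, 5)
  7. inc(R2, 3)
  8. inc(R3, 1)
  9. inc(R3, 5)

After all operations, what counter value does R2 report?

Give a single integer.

Answer: 9

Derivation:
Op 1: inc R2 by 4 -> R2=(0,0,4,0) value=4
Op 2: inc R0 by 2 -> R0=(2,0,0,0) value=2
Op 3: merge R2<->R0 -> R2=(2,0,4,0) R0=(2,0,4,0)
Op 4: inc R3 by 5 -> R3=(0,0,0,5) value=5
Op 5: inc R0 by 5 -> R0=(7,0,4,0) value=11
Op 6: inc R1 by 5 -> R1=(0,5,0,0) value=5
Op 7: inc R2 by 3 -> R2=(2,0,7,0) value=9
Op 8: inc R3 by 1 -> R3=(0,0,0,6) value=6
Op 9: inc R3 by 5 -> R3=(0,0,0,11) value=11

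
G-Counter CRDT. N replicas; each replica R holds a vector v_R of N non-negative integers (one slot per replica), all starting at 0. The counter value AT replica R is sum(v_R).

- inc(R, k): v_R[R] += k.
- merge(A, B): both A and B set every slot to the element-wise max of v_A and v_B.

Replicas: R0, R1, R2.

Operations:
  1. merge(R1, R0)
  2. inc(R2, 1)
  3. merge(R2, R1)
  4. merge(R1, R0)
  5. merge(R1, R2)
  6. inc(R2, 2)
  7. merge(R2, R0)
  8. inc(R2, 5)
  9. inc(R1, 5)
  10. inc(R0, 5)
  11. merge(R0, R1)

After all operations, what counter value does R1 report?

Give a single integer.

Op 1: merge R1<->R0 -> R1=(0,0,0) R0=(0,0,0)
Op 2: inc R2 by 1 -> R2=(0,0,1) value=1
Op 3: merge R2<->R1 -> R2=(0,0,1) R1=(0,0,1)
Op 4: merge R1<->R0 -> R1=(0,0,1) R0=(0,0,1)
Op 5: merge R1<->R2 -> R1=(0,0,1) R2=(0,0,1)
Op 6: inc R2 by 2 -> R2=(0,0,3) value=3
Op 7: merge R2<->R0 -> R2=(0,0,3) R0=(0,0,3)
Op 8: inc R2 by 5 -> R2=(0,0,8) value=8
Op 9: inc R1 by 5 -> R1=(0,5,1) value=6
Op 10: inc R0 by 5 -> R0=(5,0,3) value=8
Op 11: merge R0<->R1 -> R0=(5,5,3) R1=(5,5,3)

Answer: 13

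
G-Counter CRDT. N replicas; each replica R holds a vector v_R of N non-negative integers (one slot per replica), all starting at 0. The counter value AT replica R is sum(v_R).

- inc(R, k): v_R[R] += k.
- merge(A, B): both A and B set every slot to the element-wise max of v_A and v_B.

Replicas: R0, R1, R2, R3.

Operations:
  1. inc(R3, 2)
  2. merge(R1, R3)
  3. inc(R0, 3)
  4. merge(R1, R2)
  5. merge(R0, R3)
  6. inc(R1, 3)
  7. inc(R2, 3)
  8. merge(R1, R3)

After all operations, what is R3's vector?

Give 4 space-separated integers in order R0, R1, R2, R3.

Answer: 3 3 0 2

Derivation:
Op 1: inc R3 by 2 -> R3=(0,0,0,2) value=2
Op 2: merge R1<->R3 -> R1=(0,0,0,2) R3=(0,0,0,2)
Op 3: inc R0 by 3 -> R0=(3,0,0,0) value=3
Op 4: merge R1<->R2 -> R1=(0,0,0,2) R2=(0,0,0,2)
Op 5: merge R0<->R3 -> R0=(3,0,0,2) R3=(3,0,0,2)
Op 6: inc R1 by 3 -> R1=(0,3,0,2) value=5
Op 7: inc R2 by 3 -> R2=(0,0,3,2) value=5
Op 8: merge R1<->R3 -> R1=(3,3,0,2) R3=(3,3,0,2)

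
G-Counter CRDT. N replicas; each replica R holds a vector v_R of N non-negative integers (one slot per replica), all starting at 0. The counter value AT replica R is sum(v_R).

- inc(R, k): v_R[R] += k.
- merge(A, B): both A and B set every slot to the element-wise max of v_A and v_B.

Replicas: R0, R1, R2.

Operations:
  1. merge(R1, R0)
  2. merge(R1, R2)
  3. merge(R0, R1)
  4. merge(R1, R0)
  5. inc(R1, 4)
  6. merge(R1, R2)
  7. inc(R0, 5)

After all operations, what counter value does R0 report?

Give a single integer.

Op 1: merge R1<->R0 -> R1=(0,0,0) R0=(0,0,0)
Op 2: merge R1<->R2 -> R1=(0,0,0) R2=(0,0,0)
Op 3: merge R0<->R1 -> R0=(0,0,0) R1=(0,0,0)
Op 4: merge R1<->R0 -> R1=(0,0,0) R0=(0,0,0)
Op 5: inc R1 by 4 -> R1=(0,4,0) value=4
Op 6: merge R1<->R2 -> R1=(0,4,0) R2=(0,4,0)
Op 7: inc R0 by 5 -> R0=(5,0,0) value=5

Answer: 5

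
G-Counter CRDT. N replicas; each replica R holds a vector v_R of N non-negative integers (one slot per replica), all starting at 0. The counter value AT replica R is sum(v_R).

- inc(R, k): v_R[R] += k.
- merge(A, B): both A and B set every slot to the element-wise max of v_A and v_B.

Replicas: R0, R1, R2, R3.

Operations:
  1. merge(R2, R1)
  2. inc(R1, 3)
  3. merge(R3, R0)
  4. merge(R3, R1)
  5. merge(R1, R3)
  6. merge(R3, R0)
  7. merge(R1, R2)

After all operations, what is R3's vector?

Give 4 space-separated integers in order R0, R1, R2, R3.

Op 1: merge R2<->R1 -> R2=(0,0,0,0) R1=(0,0,0,0)
Op 2: inc R1 by 3 -> R1=(0,3,0,0) value=3
Op 3: merge R3<->R0 -> R3=(0,0,0,0) R0=(0,0,0,0)
Op 4: merge R3<->R1 -> R3=(0,3,0,0) R1=(0,3,0,0)
Op 5: merge R1<->R3 -> R1=(0,3,0,0) R3=(0,3,0,0)
Op 6: merge R3<->R0 -> R3=(0,3,0,0) R0=(0,3,0,0)
Op 7: merge R1<->R2 -> R1=(0,3,0,0) R2=(0,3,0,0)

Answer: 0 3 0 0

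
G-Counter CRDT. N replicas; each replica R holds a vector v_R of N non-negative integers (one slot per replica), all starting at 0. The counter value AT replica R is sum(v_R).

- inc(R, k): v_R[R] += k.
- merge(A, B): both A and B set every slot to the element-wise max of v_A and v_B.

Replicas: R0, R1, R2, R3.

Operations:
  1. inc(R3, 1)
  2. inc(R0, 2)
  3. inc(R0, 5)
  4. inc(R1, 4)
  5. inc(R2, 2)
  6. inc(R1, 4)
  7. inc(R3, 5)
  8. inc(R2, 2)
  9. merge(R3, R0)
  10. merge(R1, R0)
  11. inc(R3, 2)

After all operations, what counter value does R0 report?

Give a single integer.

Op 1: inc R3 by 1 -> R3=(0,0,0,1) value=1
Op 2: inc R0 by 2 -> R0=(2,0,0,0) value=2
Op 3: inc R0 by 5 -> R0=(7,0,0,0) value=7
Op 4: inc R1 by 4 -> R1=(0,4,0,0) value=4
Op 5: inc R2 by 2 -> R2=(0,0,2,0) value=2
Op 6: inc R1 by 4 -> R1=(0,8,0,0) value=8
Op 7: inc R3 by 5 -> R3=(0,0,0,6) value=6
Op 8: inc R2 by 2 -> R2=(0,0,4,0) value=4
Op 9: merge R3<->R0 -> R3=(7,0,0,6) R0=(7,0,0,6)
Op 10: merge R1<->R0 -> R1=(7,8,0,6) R0=(7,8,0,6)
Op 11: inc R3 by 2 -> R3=(7,0,0,8) value=15

Answer: 21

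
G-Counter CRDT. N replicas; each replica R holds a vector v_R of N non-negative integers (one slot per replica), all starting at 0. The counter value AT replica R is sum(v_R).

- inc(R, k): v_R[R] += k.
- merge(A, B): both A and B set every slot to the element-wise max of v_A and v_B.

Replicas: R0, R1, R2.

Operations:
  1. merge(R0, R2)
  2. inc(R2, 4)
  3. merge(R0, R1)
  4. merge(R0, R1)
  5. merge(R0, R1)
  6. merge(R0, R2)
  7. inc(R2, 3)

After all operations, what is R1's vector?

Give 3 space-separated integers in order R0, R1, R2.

Answer: 0 0 0

Derivation:
Op 1: merge R0<->R2 -> R0=(0,0,0) R2=(0,0,0)
Op 2: inc R2 by 4 -> R2=(0,0,4) value=4
Op 3: merge R0<->R1 -> R0=(0,0,0) R1=(0,0,0)
Op 4: merge R0<->R1 -> R0=(0,0,0) R1=(0,0,0)
Op 5: merge R0<->R1 -> R0=(0,0,0) R1=(0,0,0)
Op 6: merge R0<->R2 -> R0=(0,0,4) R2=(0,0,4)
Op 7: inc R2 by 3 -> R2=(0,0,7) value=7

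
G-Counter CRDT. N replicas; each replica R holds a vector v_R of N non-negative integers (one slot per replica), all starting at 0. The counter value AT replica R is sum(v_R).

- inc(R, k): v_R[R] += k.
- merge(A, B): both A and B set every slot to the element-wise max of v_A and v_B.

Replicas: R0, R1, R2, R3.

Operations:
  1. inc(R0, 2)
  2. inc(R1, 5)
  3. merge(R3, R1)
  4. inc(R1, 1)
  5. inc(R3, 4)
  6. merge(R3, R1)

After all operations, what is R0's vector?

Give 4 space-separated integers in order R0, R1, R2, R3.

Answer: 2 0 0 0

Derivation:
Op 1: inc R0 by 2 -> R0=(2,0,0,0) value=2
Op 2: inc R1 by 5 -> R1=(0,5,0,0) value=5
Op 3: merge R3<->R1 -> R3=(0,5,0,0) R1=(0,5,0,0)
Op 4: inc R1 by 1 -> R1=(0,6,0,0) value=6
Op 5: inc R3 by 4 -> R3=(0,5,0,4) value=9
Op 6: merge R3<->R1 -> R3=(0,6,0,4) R1=(0,6,0,4)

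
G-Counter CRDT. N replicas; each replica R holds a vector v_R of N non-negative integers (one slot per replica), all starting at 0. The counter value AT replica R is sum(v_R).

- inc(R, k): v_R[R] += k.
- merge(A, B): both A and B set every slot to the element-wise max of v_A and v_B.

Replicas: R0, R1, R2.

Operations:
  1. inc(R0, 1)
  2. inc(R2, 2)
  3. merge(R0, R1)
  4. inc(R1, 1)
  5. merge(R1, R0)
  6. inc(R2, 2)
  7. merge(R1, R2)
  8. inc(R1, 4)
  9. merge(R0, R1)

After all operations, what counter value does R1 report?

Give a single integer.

Answer: 10

Derivation:
Op 1: inc R0 by 1 -> R0=(1,0,0) value=1
Op 2: inc R2 by 2 -> R2=(0,0,2) value=2
Op 3: merge R0<->R1 -> R0=(1,0,0) R1=(1,0,0)
Op 4: inc R1 by 1 -> R1=(1,1,0) value=2
Op 5: merge R1<->R0 -> R1=(1,1,0) R0=(1,1,0)
Op 6: inc R2 by 2 -> R2=(0,0,4) value=4
Op 7: merge R1<->R2 -> R1=(1,1,4) R2=(1,1,4)
Op 8: inc R1 by 4 -> R1=(1,5,4) value=10
Op 9: merge R0<->R1 -> R0=(1,5,4) R1=(1,5,4)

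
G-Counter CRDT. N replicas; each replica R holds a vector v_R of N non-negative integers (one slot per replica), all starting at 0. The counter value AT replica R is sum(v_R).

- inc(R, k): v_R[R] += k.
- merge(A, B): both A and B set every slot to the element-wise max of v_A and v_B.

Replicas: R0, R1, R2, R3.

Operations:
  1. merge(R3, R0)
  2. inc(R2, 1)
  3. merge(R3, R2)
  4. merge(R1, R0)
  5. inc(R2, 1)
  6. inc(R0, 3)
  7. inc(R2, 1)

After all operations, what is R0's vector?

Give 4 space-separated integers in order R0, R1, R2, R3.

Answer: 3 0 0 0

Derivation:
Op 1: merge R3<->R0 -> R3=(0,0,0,0) R0=(0,0,0,0)
Op 2: inc R2 by 1 -> R2=(0,0,1,0) value=1
Op 3: merge R3<->R2 -> R3=(0,0,1,0) R2=(0,0,1,0)
Op 4: merge R1<->R0 -> R1=(0,0,0,0) R0=(0,0,0,0)
Op 5: inc R2 by 1 -> R2=(0,0,2,0) value=2
Op 6: inc R0 by 3 -> R0=(3,0,0,0) value=3
Op 7: inc R2 by 1 -> R2=(0,0,3,0) value=3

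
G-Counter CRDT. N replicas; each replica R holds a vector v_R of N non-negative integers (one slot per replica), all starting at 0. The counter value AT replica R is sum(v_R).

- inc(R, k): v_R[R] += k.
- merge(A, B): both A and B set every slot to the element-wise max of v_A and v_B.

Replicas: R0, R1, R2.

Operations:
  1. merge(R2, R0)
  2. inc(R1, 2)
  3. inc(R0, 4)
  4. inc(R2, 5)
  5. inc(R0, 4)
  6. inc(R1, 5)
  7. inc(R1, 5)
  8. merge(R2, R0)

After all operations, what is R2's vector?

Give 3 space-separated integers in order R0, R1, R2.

Answer: 8 0 5

Derivation:
Op 1: merge R2<->R0 -> R2=(0,0,0) R0=(0,0,0)
Op 2: inc R1 by 2 -> R1=(0,2,0) value=2
Op 3: inc R0 by 4 -> R0=(4,0,0) value=4
Op 4: inc R2 by 5 -> R2=(0,0,5) value=5
Op 5: inc R0 by 4 -> R0=(8,0,0) value=8
Op 6: inc R1 by 5 -> R1=(0,7,0) value=7
Op 7: inc R1 by 5 -> R1=(0,12,0) value=12
Op 8: merge R2<->R0 -> R2=(8,0,5) R0=(8,0,5)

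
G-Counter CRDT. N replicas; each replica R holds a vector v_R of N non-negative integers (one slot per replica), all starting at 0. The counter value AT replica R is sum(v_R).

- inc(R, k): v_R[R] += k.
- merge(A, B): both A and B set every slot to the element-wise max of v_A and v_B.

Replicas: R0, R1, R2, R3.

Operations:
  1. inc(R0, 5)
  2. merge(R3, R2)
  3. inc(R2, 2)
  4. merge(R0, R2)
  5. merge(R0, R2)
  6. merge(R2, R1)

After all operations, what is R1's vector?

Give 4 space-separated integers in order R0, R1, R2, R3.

Op 1: inc R0 by 5 -> R0=(5,0,0,0) value=5
Op 2: merge R3<->R2 -> R3=(0,0,0,0) R2=(0,0,0,0)
Op 3: inc R2 by 2 -> R2=(0,0,2,0) value=2
Op 4: merge R0<->R2 -> R0=(5,0,2,0) R2=(5,0,2,0)
Op 5: merge R0<->R2 -> R0=(5,0,2,0) R2=(5,0,2,0)
Op 6: merge R2<->R1 -> R2=(5,0,2,0) R1=(5,0,2,0)

Answer: 5 0 2 0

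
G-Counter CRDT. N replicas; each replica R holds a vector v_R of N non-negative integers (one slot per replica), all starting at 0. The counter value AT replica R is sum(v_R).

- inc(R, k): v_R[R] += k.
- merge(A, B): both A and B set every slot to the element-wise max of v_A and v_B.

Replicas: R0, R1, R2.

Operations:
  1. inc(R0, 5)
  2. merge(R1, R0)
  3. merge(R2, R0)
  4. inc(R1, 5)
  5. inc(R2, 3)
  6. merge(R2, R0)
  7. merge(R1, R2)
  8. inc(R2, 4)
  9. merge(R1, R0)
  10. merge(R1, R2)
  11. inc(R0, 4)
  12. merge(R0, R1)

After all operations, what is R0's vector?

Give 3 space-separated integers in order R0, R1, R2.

Op 1: inc R0 by 5 -> R0=(5,0,0) value=5
Op 2: merge R1<->R0 -> R1=(5,0,0) R0=(5,0,0)
Op 3: merge R2<->R0 -> R2=(5,0,0) R0=(5,0,0)
Op 4: inc R1 by 5 -> R1=(5,5,0) value=10
Op 5: inc R2 by 3 -> R2=(5,0,3) value=8
Op 6: merge R2<->R0 -> R2=(5,0,3) R0=(5,0,3)
Op 7: merge R1<->R2 -> R1=(5,5,3) R2=(5,5,3)
Op 8: inc R2 by 4 -> R2=(5,5,7) value=17
Op 9: merge R1<->R0 -> R1=(5,5,3) R0=(5,5,3)
Op 10: merge R1<->R2 -> R1=(5,5,7) R2=(5,5,7)
Op 11: inc R0 by 4 -> R0=(9,5,3) value=17
Op 12: merge R0<->R1 -> R0=(9,5,7) R1=(9,5,7)

Answer: 9 5 7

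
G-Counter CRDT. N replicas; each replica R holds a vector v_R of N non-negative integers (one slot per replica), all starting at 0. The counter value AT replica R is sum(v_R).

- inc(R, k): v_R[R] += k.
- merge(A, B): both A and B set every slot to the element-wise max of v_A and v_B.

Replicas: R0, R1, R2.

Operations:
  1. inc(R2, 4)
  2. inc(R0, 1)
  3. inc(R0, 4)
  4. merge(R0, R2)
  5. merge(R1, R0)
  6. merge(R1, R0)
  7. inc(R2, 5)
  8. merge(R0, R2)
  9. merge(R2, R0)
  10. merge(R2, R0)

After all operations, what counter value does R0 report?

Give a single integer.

Op 1: inc R2 by 4 -> R2=(0,0,4) value=4
Op 2: inc R0 by 1 -> R0=(1,0,0) value=1
Op 3: inc R0 by 4 -> R0=(5,0,0) value=5
Op 4: merge R0<->R2 -> R0=(5,0,4) R2=(5,0,4)
Op 5: merge R1<->R0 -> R1=(5,0,4) R0=(5,0,4)
Op 6: merge R1<->R0 -> R1=(5,0,4) R0=(5,0,4)
Op 7: inc R2 by 5 -> R2=(5,0,9) value=14
Op 8: merge R0<->R2 -> R0=(5,0,9) R2=(5,0,9)
Op 9: merge R2<->R0 -> R2=(5,0,9) R0=(5,0,9)
Op 10: merge R2<->R0 -> R2=(5,0,9) R0=(5,0,9)

Answer: 14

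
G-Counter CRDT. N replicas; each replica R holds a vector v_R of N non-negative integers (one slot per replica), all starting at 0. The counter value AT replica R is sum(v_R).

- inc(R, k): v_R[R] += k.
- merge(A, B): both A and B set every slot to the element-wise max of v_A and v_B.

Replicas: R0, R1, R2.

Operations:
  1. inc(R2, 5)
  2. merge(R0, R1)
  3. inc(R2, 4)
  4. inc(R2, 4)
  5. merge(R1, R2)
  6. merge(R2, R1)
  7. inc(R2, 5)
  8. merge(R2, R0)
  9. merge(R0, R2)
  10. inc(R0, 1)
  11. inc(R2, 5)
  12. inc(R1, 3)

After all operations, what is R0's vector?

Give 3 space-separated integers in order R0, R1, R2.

Op 1: inc R2 by 5 -> R2=(0,0,5) value=5
Op 2: merge R0<->R1 -> R0=(0,0,0) R1=(0,0,0)
Op 3: inc R2 by 4 -> R2=(0,0,9) value=9
Op 4: inc R2 by 4 -> R2=(0,0,13) value=13
Op 5: merge R1<->R2 -> R1=(0,0,13) R2=(0,0,13)
Op 6: merge R2<->R1 -> R2=(0,0,13) R1=(0,0,13)
Op 7: inc R2 by 5 -> R2=(0,0,18) value=18
Op 8: merge R2<->R0 -> R2=(0,0,18) R0=(0,0,18)
Op 9: merge R0<->R2 -> R0=(0,0,18) R2=(0,0,18)
Op 10: inc R0 by 1 -> R0=(1,0,18) value=19
Op 11: inc R2 by 5 -> R2=(0,0,23) value=23
Op 12: inc R1 by 3 -> R1=(0,3,13) value=16

Answer: 1 0 18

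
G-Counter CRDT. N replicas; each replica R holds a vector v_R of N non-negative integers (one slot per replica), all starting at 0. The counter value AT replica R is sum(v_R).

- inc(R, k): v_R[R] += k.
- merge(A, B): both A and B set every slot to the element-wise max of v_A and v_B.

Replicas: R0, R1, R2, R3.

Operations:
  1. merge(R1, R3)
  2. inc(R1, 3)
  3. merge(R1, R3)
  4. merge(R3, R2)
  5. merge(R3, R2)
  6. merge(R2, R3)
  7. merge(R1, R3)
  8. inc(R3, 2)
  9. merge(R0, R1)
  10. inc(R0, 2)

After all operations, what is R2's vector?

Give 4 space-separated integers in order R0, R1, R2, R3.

Op 1: merge R1<->R3 -> R1=(0,0,0,0) R3=(0,0,0,0)
Op 2: inc R1 by 3 -> R1=(0,3,0,0) value=3
Op 3: merge R1<->R3 -> R1=(0,3,0,0) R3=(0,3,0,0)
Op 4: merge R3<->R2 -> R3=(0,3,0,0) R2=(0,3,0,0)
Op 5: merge R3<->R2 -> R3=(0,3,0,0) R2=(0,3,0,0)
Op 6: merge R2<->R3 -> R2=(0,3,0,0) R3=(0,3,0,0)
Op 7: merge R1<->R3 -> R1=(0,3,0,0) R3=(0,3,0,0)
Op 8: inc R3 by 2 -> R3=(0,3,0,2) value=5
Op 9: merge R0<->R1 -> R0=(0,3,0,0) R1=(0,3,0,0)
Op 10: inc R0 by 2 -> R0=(2,3,0,0) value=5

Answer: 0 3 0 0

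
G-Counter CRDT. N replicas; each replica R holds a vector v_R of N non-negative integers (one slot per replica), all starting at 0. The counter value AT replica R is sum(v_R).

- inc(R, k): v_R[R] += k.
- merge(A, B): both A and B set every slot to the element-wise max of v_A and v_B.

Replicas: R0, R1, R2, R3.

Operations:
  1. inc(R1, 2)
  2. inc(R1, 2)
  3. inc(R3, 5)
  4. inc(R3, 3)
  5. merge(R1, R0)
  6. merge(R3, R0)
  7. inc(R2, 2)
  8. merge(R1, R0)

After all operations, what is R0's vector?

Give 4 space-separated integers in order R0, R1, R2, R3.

Op 1: inc R1 by 2 -> R1=(0,2,0,0) value=2
Op 2: inc R1 by 2 -> R1=(0,4,0,0) value=4
Op 3: inc R3 by 5 -> R3=(0,0,0,5) value=5
Op 4: inc R3 by 3 -> R3=(0,0,0,8) value=8
Op 5: merge R1<->R0 -> R1=(0,4,0,0) R0=(0,4,0,0)
Op 6: merge R3<->R0 -> R3=(0,4,0,8) R0=(0,4,0,8)
Op 7: inc R2 by 2 -> R2=(0,0,2,0) value=2
Op 8: merge R1<->R0 -> R1=(0,4,0,8) R0=(0,4,0,8)

Answer: 0 4 0 8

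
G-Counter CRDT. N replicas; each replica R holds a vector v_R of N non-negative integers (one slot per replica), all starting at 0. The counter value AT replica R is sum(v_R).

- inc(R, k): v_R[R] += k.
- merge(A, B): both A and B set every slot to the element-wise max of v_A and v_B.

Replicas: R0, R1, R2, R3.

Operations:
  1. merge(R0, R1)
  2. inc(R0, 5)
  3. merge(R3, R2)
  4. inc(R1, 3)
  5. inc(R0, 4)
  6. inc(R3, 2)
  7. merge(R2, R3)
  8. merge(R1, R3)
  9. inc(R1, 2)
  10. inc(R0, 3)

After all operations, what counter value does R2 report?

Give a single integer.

Answer: 2

Derivation:
Op 1: merge R0<->R1 -> R0=(0,0,0,0) R1=(0,0,0,0)
Op 2: inc R0 by 5 -> R0=(5,0,0,0) value=5
Op 3: merge R3<->R2 -> R3=(0,0,0,0) R2=(0,0,0,0)
Op 4: inc R1 by 3 -> R1=(0,3,0,0) value=3
Op 5: inc R0 by 4 -> R0=(9,0,0,0) value=9
Op 6: inc R3 by 2 -> R3=(0,0,0,2) value=2
Op 7: merge R2<->R3 -> R2=(0,0,0,2) R3=(0,0,0,2)
Op 8: merge R1<->R3 -> R1=(0,3,0,2) R3=(0,3,0,2)
Op 9: inc R1 by 2 -> R1=(0,5,0,2) value=7
Op 10: inc R0 by 3 -> R0=(12,0,0,0) value=12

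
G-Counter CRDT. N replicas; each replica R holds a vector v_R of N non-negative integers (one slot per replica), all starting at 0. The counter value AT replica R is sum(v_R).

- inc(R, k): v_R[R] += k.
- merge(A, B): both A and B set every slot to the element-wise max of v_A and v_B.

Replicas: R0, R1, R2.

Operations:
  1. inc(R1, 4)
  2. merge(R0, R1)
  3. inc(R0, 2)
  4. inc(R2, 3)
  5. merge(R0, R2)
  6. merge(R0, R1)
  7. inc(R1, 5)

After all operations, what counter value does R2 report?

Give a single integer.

Answer: 9

Derivation:
Op 1: inc R1 by 4 -> R1=(0,4,0) value=4
Op 2: merge R0<->R1 -> R0=(0,4,0) R1=(0,4,0)
Op 3: inc R0 by 2 -> R0=(2,4,0) value=6
Op 4: inc R2 by 3 -> R2=(0,0,3) value=3
Op 5: merge R0<->R2 -> R0=(2,4,3) R2=(2,4,3)
Op 6: merge R0<->R1 -> R0=(2,4,3) R1=(2,4,3)
Op 7: inc R1 by 5 -> R1=(2,9,3) value=14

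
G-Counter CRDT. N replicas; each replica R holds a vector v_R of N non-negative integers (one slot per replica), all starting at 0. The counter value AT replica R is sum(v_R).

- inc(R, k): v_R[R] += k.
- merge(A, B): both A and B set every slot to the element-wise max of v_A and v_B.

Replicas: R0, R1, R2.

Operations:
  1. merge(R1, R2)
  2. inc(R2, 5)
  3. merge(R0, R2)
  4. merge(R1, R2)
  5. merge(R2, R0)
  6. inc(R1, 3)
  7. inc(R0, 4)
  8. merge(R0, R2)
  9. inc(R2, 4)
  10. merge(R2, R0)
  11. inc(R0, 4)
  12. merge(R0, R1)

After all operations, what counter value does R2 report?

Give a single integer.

Op 1: merge R1<->R2 -> R1=(0,0,0) R2=(0,0,0)
Op 2: inc R2 by 5 -> R2=(0,0,5) value=5
Op 3: merge R0<->R2 -> R0=(0,0,5) R2=(0,0,5)
Op 4: merge R1<->R2 -> R1=(0,0,5) R2=(0,0,5)
Op 5: merge R2<->R0 -> R2=(0,0,5) R0=(0,0,5)
Op 6: inc R1 by 3 -> R1=(0,3,5) value=8
Op 7: inc R0 by 4 -> R0=(4,0,5) value=9
Op 8: merge R0<->R2 -> R0=(4,0,5) R2=(4,0,5)
Op 9: inc R2 by 4 -> R2=(4,0,9) value=13
Op 10: merge R2<->R0 -> R2=(4,0,9) R0=(4,0,9)
Op 11: inc R0 by 4 -> R0=(8,0,9) value=17
Op 12: merge R0<->R1 -> R0=(8,3,9) R1=(8,3,9)

Answer: 13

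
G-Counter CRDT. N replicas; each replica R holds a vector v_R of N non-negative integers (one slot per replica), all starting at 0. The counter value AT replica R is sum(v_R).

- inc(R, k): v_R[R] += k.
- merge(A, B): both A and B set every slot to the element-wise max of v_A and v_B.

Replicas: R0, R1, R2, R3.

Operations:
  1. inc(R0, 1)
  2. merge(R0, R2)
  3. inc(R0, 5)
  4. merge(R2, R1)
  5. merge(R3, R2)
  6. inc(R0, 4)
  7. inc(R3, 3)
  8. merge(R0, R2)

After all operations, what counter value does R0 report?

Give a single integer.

Answer: 10

Derivation:
Op 1: inc R0 by 1 -> R0=(1,0,0,0) value=1
Op 2: merge R0<->R2 -> R0=(1,0,0,0) R2=(1,0,0,0)
Op 3: inc R0 by 5 -> R0=(6,0,0,0) value=6
Op 4: merge R2<->R1 -> R2=(1,0,0,0) R1=(1,0,0,0)
Op 5: merge R3<->R2 -> R3=(1,0,0,0) R2=(1,0,0,0)
Op 6: inc R0 by 4 -> R0=(10,0,0,0) value=10
Op 7: inc R3 by 3 -> R3=(1,0,0,3) value=4
Op 8: merge R0<->R2 -> R0=(10,0,0,0) R2=(10,0,0,0)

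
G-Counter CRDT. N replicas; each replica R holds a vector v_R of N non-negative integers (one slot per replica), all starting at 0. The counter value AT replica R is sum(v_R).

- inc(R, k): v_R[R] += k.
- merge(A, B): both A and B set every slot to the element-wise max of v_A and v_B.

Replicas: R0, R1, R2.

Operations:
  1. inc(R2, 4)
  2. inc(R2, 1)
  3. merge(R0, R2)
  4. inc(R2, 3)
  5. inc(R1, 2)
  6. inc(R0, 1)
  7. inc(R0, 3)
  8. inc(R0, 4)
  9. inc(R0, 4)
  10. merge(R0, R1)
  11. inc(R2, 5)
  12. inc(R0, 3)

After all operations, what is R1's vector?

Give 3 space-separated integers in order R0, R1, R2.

Answer: 12 2 5

Derivation:
Op 1: inc R2 by 4 -> R2=(0,0,4) value=4
Op 2: inc R2 by 1 -> R2=(0,0,5) value=5
Op 3: merge R0<->R2 -> R0=(0,0,5) R2=(0,0,5)
Op 4: inc R2 by 3 -> R2=(0,0,8) value=8
Op 5: inc R1 by 2 -> R1=(0,2,0) value=2
Op 6: inc R0 by 1 -> R0=(1,0,5) value=6
Op 7: inc R0 by 3 -> R0=(4,0,5) value=9
Op 8: inc R0 by 4 -> R0=(8,0,5) value=13
Op 9: inc R0 by 4 -> R0=(12,0,5) value=17
Op 10: merge R0<->R1 -> R0=(12,2,5) R1=(12,2,5)
Op 11: inc R2 by 5 -> R2=(0,0,13) value=13
Op 12: inc R0 by 3 -> R0=(15,2,5) value=22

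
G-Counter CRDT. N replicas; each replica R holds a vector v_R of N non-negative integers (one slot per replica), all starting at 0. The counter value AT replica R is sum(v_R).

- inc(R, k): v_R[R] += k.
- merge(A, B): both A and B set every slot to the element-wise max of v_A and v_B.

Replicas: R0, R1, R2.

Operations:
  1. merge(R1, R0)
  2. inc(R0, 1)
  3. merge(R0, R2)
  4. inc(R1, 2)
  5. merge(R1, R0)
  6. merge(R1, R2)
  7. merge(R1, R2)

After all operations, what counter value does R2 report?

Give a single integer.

Op 1: merge R1<->R0 -> R1=(0,0,0) R0=(0,0,0)
Op 2: inc R0 by 1 -> R0=(1,0,0) value=1
Op 3: merge R0<->R2 -> R0=(1,0,0) R2=(1,0,0)
Op 4: inc R1 by 2 -> R1=(0,2,0) value=2
Op 5: merge R1<->R0 -> R1=(1,2,0) R0=(1,2,0)
Op 6: merge R1<->R2 -> R1=(1,2,0) R2=(1,2,0)
Op 7: merge R1<->R2 -> R1=(1,2,0) R2=(1,2,0)

Answer: 3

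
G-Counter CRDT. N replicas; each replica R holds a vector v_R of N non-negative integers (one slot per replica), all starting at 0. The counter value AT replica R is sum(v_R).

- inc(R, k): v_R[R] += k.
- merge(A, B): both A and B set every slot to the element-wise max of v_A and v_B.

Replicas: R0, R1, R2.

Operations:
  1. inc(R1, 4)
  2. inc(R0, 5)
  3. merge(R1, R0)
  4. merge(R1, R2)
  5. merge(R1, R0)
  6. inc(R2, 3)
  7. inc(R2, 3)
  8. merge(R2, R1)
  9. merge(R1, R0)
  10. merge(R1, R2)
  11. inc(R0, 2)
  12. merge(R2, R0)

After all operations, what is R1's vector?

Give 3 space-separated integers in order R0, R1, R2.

Answer: 5 4 6

Derivation:
Op 1: inc R1 by 4 -> R1=(0,4,0) value=4
Op 2: inc R0 by 5 -> R0=(5,0,0) value=5
Op 3: merge R1<->R0 -> R1=(5,4,0) R0=(5,4,0)
Op 4: merge R1<->R2 -> R1=(5,4,0) R2=(5,4,0)
Op 5: merge R1<->R0 -> R1=(5,4,0) R0=(5,4,0)
Op 6: inc R2 by 3 -> R2=(5,4,3) value=12
Op 7: inc R2 by 3 -> R2=(5,4,6) value=15
Op 8: merge R2<->R1 -> R2=(5,4,6) R1=(5,4,6)
Op 9: merge R1<->R0 -> R1=(5,4,6) R0=(5,4,6)
Op 10: merge R1<->R2 -> R1=(5,4,6) R2=(5,4,6)
Op 11: inc R0 by 2 -> R0=(7,4,6) value=17
Op 12: merge R2<->R0 -> R2=(7,4,6) R0=(7,4,6)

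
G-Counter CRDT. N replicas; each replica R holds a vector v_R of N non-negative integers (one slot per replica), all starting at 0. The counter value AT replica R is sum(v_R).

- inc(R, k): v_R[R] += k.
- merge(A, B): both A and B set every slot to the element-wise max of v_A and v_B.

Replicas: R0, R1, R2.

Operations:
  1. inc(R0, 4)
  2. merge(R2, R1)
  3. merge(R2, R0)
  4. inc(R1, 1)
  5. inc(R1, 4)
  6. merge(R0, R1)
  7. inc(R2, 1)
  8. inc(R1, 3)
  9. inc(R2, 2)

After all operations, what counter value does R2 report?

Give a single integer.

Answer: 7

Derivation:
Op 1: inc R0 by 4 -> R0=(4,0,0) value=4
Op 2: merge R2<->R1 -> R2=(0,0,0) R1=(0,0,0)
Op 3: merge R2<->R0 -> R2=(4,0,0) R0=(4,0,0)
Op 4: inc R1 by 1 -> R1=(0,1,0) value=1
Op 5: inc R1 by 4 -> R1=(0,5,0) value=5
Op 6: merge R0<->R1 -> R0=(4,5,0) R1=(4,5,0)
Op 7: inc R2 by 1 -> R2=(4,0,1) value=5
Op 8: inc R1 by 3 -> R1=(4,8,0) value=12
Op 9: inc R2 by 2 -> R2=(4,0,3) value=7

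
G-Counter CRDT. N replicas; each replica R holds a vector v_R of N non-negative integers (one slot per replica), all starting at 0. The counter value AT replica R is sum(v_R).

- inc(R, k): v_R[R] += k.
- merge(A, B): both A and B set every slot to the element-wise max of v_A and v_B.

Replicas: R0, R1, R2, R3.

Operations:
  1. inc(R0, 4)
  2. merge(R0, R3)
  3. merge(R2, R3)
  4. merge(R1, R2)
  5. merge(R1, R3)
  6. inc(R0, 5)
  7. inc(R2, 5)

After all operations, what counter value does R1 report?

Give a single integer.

Op 1: inc R0 by 4 -> R0=(4,0,0,0) value=4
Op 2: merge R0<->R3 -> R0=(4,0,0,0) R3=(4,0,0,0)
Op 3: merge R2<->R3 -> R2=(4,0,0,0) R3=(4,0,0,0)
Op 4: merge R1<->R2 -> R1=(4,0,0,0) R2=(4,0,0,0)
Op 5: merge R1<->R3 -> R1=(4,0,0,0) R3=(4,0,0,0)
Op 6: inc R0 by 5 -> R0=(9,0,0,0) value=9
Op 7: inc R2 by 5 -> R2=(4,0,5,0) value=9

Answer: 4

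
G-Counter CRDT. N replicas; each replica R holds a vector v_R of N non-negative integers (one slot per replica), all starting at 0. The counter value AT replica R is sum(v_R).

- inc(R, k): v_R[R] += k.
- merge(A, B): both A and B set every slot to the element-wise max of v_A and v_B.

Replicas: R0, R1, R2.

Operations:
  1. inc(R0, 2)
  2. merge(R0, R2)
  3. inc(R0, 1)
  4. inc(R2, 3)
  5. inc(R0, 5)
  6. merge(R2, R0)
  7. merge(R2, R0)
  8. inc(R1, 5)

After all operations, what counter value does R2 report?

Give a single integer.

Op 1: inc R0 by 2 -> R0=(2,0,0) value=2
Op 2: merge R0<->R2 -> R0=(2,0,0) R2=(2,0,0)
Op 3: inc R0 by 1 -> R0=(3,0,0) value=3
Op 4: inc R2 by 3 -> R2=(2,0,3) value=5
Op 5: inc R0 by 5 -> R0=(8,0,0) value=8
Op 6: merge R2<->R0 -> R2=(8,0,3) R0=(8,0,3)
Op 7: merge R2<->R0 -> R2=(8,0,3) R0=(8,0,3)
Op 8: inc R1 by 5 -> R1=(0,5,0) value=5

Answer: 11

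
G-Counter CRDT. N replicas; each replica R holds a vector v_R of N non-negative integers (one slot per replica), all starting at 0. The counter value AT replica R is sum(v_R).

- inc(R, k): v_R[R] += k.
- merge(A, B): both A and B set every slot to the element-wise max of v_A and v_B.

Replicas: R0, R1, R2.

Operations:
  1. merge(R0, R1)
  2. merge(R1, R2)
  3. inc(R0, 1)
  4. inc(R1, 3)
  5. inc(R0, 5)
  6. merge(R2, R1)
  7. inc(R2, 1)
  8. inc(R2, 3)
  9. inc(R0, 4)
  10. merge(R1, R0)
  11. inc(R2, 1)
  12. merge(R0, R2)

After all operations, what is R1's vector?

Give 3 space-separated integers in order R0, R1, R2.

Answer: 10 3 0

Derivation:
Op 1: merge R0<->R1 -> R0=(0,0,0) R1=(0,0,0)
Op 2: merge R1<->R2 -> R1=(0,0,0) R2=(0,0,0)
Op 3: inc R0 by 1 -> R0=(1,0,0) value=1
Op 4: inc R1 by 3 -> R1=(0,3,0) value=3
Op 5: inc R0 by 5 -> R0=(6,0,0) value=6
Op 6: merge R2<->R1 -> R2=(0,3,0) R1=(0,3,0)
Op 7: inc R2 by 1 -> R2=(0,3,1) value=4
Op 8: inc R2 by 3 -> R2=(0,3,4) value=7
Op 9: inc R0 by 4 -> R0=(10,0,0) value=10
Op 10: merge R1<->R0 -> R1=(10,3,0) R0=(10,3,0)
Op 11: inc R2 by 1 -> R2=(0,3,5) value=8
Op 12: merge R0<->R2 -> R0=(10,3,5) R2=(10,3,5)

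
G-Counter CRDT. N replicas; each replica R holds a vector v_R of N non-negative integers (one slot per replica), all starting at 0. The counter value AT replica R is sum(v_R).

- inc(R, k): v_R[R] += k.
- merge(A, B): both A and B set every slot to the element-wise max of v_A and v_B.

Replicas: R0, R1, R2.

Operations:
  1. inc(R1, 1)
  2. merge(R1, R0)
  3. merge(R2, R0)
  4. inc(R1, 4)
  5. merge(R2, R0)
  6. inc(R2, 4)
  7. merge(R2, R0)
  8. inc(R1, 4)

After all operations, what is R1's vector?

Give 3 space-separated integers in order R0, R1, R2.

Op 1: inc R1 by 1 -> R1=(0,1,0) value=1
Op 2: merge R1<->R0 -> R1=(0,1,0) R0=(0,1,0)
Op 3: merge R2<->R0 -> R2=(0,1,0) R0=(0,1,0)
Op 4: inc R1 by 4 -> R1=(0,5,0) value=5
Op 5: merge R2<->R0 -> R2=(0,1,0) R0=(0,1,0)
Op 6: inc R2 by 4 -> R2=(0,1,4) value=5
Op 7: merge R2<->R0 -> R2=(0,1,4) R0=(0,1,4)
Op 8: inc R1 by 4 -> R1=(0,9,0) value=9

Answer: 0 9 0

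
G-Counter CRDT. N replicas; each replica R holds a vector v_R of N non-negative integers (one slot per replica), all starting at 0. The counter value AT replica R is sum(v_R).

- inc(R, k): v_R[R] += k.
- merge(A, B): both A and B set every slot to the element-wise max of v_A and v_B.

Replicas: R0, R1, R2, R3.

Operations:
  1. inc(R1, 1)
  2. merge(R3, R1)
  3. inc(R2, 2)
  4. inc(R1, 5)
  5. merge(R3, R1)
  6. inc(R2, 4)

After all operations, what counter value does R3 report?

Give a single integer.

Answer: 6

Derivation:
Op 1: inc R1 by 1 -> R1=(0,1,0,0) value=1
Op 2: merge R3<->R1 -> R3=(0,1,0,0) R1=(0,1,0,0)
Op 3: inc R2 by 2 -> R2=(0,0,2,0) value=2
Op 4: inc R1 by 5 -> R1=(0,6,0,0) value=6
Op 5: merge R3<->R1 -> R3=(0,6,0,0) R1=(0,6,0,0)
Op 6: inc R2 by 4 -> R2=(0,0,6,0) value=6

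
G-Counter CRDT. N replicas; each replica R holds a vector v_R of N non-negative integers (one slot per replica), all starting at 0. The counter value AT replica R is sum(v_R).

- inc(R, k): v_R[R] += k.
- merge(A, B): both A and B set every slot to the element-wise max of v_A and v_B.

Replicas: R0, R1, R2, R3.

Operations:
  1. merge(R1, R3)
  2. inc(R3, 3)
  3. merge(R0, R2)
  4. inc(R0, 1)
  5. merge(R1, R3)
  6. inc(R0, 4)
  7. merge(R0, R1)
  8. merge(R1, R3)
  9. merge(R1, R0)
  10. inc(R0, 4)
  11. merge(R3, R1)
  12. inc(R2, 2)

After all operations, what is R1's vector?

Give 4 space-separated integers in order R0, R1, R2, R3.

Op 1: merge R1<->R3 -> R1=(0,0,0,0) R3=(0,0,0,0)
Op 2: inc R3 by 3 -> R3=(0,0,0,3) value=3
Op 3: merge R0<->R2 -> R0=(0,0,0,0) R2=(0,0,0,0)
Op 4: inc R0 by 1 -> R0=(1,0,0,0) value=1
Op 5: merge R1<->R3 -> R1=(0,0,0,3) R3=(0,0,0,3)
Op 6: inc R0 by 4 -> R0=(5,0,0,0) value=5
Op 7: merge R0<->R1 -> R0=(5,0,0,3) R1=(5,0,0,3)
Op 8: merge R1<->R3 -> R1=(5,0,0,3) R3=(5,0,0,3)
Op 9: merge R1<->R0 -> R1=(5,0,0,3) R0=(5,0,0,3)
Op 10: inc R0 by 4 -> R0=(9,0,0,3) value=12
Op 11: merge R3<->R1 -> R3=(5,0,0,3) R1=(5,0,0,3)
Op 12: inc R2 by 2 -> R2=(0,0,2,0) value=2

Answer: 5 0 0 3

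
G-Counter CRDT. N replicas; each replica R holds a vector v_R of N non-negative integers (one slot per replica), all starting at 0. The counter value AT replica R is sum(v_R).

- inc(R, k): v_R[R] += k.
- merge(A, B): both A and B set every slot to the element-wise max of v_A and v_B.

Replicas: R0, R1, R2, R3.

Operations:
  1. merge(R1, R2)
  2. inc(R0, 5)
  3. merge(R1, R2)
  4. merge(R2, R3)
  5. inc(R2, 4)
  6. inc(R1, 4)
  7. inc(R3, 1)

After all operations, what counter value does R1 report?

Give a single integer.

Answer: 4

Derivation:
Op 1: merge R1<->R2 -> R1=(0,0,0,0) R2=(0,0,0,0)
Op 2: inc R0 by 5 -> R0=(5,0,0,0) value=5
Op 3: merge R1<->R2 -> R1=(0,0,0,0) R2=(0,0,0,0)
Op 4: merge R2<->R3 -> R2=(0,0,0,0) R3=(0,0,0,0)
Op 5: inc R2 by 4 -> R2=(0,0,4,0) value=4
Op 6: inc R1 by 4 -> R1=(0,4,0,0) value=4
Op 7: inc R3 by 1 -> R3=(0,0,0,1) value=1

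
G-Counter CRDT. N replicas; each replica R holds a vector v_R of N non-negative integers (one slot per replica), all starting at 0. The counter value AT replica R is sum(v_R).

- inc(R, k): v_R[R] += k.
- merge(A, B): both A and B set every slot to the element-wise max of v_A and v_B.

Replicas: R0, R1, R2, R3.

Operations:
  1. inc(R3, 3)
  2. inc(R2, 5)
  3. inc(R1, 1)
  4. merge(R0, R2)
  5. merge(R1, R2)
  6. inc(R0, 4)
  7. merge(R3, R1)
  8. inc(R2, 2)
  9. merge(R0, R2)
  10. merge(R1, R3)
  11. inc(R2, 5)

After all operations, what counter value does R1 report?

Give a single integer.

Answer: 9

Derivation:
Op 1: inc R3 by 3 -> R3=(0,0,0,3) value=3
Op 2: inc R2 by 5 -> R2=(0,0,5,0) value=5
Op 3: inc R1 by 1 -> R1=(0,1,0,0) value=1
Op 4: merge R0<->R2 -> R0=(0,0,5,0) R2=(0,0,5,0)
Op 5: merge R1<->R2 -> R1=(0,1,5,0) R2=(0,1,5,0)
Op 6: inc R0 by 4 -> R0=(4,0,5,0) value=9
Op 7: merge R3<->R1 -> R3=(0,1,5,3) R1=(0,1,5,3)
Op 8: inc R2 by 2 -> R2=(0,1,7,0) value=8
Op 9: merge R0<->R2 -> R0=(4,1,7,0) R2=(4,1,7,0)
Op 10: merge R1<->R3 -> R1=(0,1,5,3) R3=(0,1,5,3)
Op 11: inc R2 by 5 -> R2=(4,1,12,0) value=17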